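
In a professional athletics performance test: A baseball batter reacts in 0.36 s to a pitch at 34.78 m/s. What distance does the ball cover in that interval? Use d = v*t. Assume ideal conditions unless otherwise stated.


d = v * t
d = 34.78 * 0.36
d = 12.5208 m

12.5208 m


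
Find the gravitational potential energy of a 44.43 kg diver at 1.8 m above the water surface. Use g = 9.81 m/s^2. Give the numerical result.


PE = m * g * h
PE = 44.43 * 9.81 * 1.8
PE = 435.8583 * 1.8 = 784.5449 J

784.5449 J


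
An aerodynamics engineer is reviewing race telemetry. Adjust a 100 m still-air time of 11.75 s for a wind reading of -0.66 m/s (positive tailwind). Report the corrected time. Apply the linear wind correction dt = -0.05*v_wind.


dt = -0.05 * v_wind = -0.05 * -0.66 = 0.033 s
t_corrected = t_still + dt = 11.75 + (0.033)
t_corrected = 11.783 s

11.783 s


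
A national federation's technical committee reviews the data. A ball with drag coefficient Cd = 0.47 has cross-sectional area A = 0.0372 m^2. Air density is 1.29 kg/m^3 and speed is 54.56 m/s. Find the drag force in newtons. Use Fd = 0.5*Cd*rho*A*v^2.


Fd = 0.5 * Cd * rho * A * v^2
Fd = 0.5 * 0.47 * 1.29 * 0.0372 * 54.56^2
v^2 = 2976.7936
Fd = 0.5 * 0.47 * 1.29 * 0.0372 * 2976.7936 = 33.5698 N

33.5698 N


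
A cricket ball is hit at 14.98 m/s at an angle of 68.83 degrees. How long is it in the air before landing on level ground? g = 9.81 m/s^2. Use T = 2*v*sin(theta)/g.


T = 2*v*sin(theta)/g
sin(theta) = sin(68.83 deg) = 0.9325
T = 2*14.98*0.9325 / 9.81
T = 27.9381 / 9.81 = 2.8479 s

2.8479 s


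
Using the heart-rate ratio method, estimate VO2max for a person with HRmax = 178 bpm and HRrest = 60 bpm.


VO2max = 15.3 * HRmax / HRrest
VO2max = 15.3 * 178 / 60
VO2max = 2723.4 / 60 = 45.39 mL/kg/min

45.39 mL/kg/min


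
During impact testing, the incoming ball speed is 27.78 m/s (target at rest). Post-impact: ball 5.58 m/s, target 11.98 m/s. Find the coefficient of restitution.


e = (v2_after - v1_after) / (v1_before - v2_before)
Numerator = 11.98 - 5.58 = 6.4
Denominator = 27.78 - 0 = 27.78
e = 6.4 / 27.78 = 0.2304

0.2304


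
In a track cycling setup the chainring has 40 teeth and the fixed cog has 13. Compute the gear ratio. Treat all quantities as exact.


GR = front_teeth / rear_teeth
GR = 40 / 13
GR = 3.0769

3.0769


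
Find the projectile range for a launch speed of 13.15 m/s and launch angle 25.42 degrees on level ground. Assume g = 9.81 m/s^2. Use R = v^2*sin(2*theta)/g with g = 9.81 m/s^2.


R = v^2 * sin(2*theta) / g
Convert angle to radians: theta = 25.42 deg = 0.4437 rad
sin(2*theta) = sin(0.8873) = 0.7754
R = 13.15^2 * 0.7754 / 9.81
R = 172.9225 * 0.7754 / 9.81 = 13.6678 m

13.6678 m


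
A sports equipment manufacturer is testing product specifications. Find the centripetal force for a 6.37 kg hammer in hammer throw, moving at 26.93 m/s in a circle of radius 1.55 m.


Fc = m * v^2 / r
v^2 = 26.93^2 = 725.2249
Fc = 6.37 * 725.2249 / 1.55
Fc = 4619.6826 / 1.55 = 2980.4404 N

2980.4404 N


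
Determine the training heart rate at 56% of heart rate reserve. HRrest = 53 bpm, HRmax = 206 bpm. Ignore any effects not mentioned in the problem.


Target = HRrest + pct*(HRmax - HRrest)
Heart rate reserve = HRmax - HRrest = 206 - 53 = 153 bpm
Fraction = 56% = 0.56
Target = 53 + 0.56 * 153
Target = 53 + 85.68 = 138.68 bpm

138.68 bpm


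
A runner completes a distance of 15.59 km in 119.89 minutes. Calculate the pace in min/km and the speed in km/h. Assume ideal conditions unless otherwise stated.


Pace = time / distance = 119.89 min / 15.59 km = 7.6902 min/km
Speed = distance / time_in_hours = 15.59 / 1.9982 hr
Speed = 7.8022 km/h

7.6902 min/km, 7.8022 km/h


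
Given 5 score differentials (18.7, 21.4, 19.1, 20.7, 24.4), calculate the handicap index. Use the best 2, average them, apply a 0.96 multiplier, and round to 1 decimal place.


All differentials: 18.7, 21.4, 19.1, 20.7, 24.4
Sorted: 18.7, 19.1, 20.7, 21.4, 24.4
Best 2: 18.7, 19.1
Average of best = 37.8 / 2 = 18.9
Raw index = 18.9 * 0.96 = 18.144
Handicap index = round(18.144, 1) = 18.1

18.1


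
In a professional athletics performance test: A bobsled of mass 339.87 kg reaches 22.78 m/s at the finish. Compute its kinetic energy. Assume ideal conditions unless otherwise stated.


KE = 0.5 * m * v^2
KE = 0.5 * 339.87 * 22.78^2
KE = 0.5 * 339.87 * 518.9284 = 88184.0977 J

88184.0977 J


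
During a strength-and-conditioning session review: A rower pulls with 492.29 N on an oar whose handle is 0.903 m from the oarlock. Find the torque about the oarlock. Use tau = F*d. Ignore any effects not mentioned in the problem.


tau = F * d
tau = 492.29 * 0.903
tau = 444.5379 N*m

444.5379 N*m


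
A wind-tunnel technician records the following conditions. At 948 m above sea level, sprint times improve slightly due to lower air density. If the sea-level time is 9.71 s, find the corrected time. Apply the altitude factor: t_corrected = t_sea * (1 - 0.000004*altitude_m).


Correction factor = 1 - 0.000004 * 948 = 0.996208
t_corrected = t_sea * factor = 9.71 * 0.996208
t_corrected = 9.6732 s

9.6732 s


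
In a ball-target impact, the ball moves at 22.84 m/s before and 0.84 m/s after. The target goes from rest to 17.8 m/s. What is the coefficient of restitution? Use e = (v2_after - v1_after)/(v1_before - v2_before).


e = (v2_after - v1_after) / (v1_before - v2_before)
Numerator = 17.8 - 0.84 = 16.96
Denominator = 22.84 - 0 = 22.84
e = 16.96 / 22.84 = 0.7426

0.7426


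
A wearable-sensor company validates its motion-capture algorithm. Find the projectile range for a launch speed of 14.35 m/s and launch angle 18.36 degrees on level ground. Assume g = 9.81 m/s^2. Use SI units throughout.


R = v^2 * sin(2*theta) / g
Convert angle to radians: theta = 18.36 deg = 0.3204 rad
sin(2*theta) = sin(0.6409) = 0.5979
R = 14.35^2 * 0.5979 / 9.81
R = 205.9225 * 0.5979 / 9.81 = 12.5507 m

12.5507 m


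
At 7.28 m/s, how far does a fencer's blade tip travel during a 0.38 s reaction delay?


d = v * t
d = 7.28 * 0.38
d = 2.7664 m

2.7664 m


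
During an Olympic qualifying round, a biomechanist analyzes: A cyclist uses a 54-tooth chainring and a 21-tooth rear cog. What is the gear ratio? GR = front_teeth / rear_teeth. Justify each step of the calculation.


GR = front_teeth / rear_teeth
GR = 54 / 21
GR = 2.5714

2.5714


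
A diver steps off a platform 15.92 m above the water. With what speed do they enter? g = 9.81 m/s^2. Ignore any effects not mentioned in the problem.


v = sqrt(2 * g * h)
v = sqrt(2 * 9.81 * 15.92)
v = sqrt(312.3504) = 17.6734 m/s

17.6734 m/s


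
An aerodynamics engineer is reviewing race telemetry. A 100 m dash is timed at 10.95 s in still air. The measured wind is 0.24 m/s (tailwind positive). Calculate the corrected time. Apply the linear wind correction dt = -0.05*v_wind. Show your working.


dt = -0.05 * v_wind = -0.05 * 0.24 = -0.012 s
t_corrected = t_still + dt = 10.95 + (-0.012)
t_corrected = 10.938 s

10.938 s


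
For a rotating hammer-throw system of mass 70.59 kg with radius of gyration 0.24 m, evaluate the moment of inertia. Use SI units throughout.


I = m * k^2
I = 70.59 * 0.24^2
I = 70.59 * 0.0576 = 4.066 kg*m^2

4.066 kg*m^2


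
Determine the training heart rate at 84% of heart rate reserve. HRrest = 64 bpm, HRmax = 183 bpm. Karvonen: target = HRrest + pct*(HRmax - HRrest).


Target = HRrest + pct*(HRmax - HRrest)
Heart rate reserve = HRmax - HRrest = 183 - 64 = 119 bpm
Fraction = 84% = 0.84
Target = 64 + 0.84 * 119
Target = 64 + 99.96 = 163.96 bpm

163.96 bpm


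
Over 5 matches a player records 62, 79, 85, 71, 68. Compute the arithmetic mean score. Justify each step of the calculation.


Average = sum / n
Sum = 365
Average = 365 / 5 = 73

73


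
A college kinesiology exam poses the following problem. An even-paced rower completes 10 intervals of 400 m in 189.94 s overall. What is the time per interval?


Split time = total_time / n_laps = 189.94 / 10
Split time = 18.994 s per lap

18.994 s


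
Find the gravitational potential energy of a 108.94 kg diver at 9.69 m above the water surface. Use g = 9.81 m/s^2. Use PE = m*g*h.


PE = m * g * h
PE = 108.94 * 9.81 * 9.69
PE = 1068.7014 * 9.69 = 10355.7166 J

10355.7166 J


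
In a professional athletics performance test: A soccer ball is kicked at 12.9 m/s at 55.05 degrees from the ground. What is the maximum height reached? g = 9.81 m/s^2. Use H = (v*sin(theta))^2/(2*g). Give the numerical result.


H = (v*sin(theta))^2 / (2*g)
vy = v*sin(theta) = 12.9 * sin(55.05 deg) = 10.5735 m/s
H = vy^2 / (2*g) = 111.7992 / (2*9.81)
H = 111.7992 / 19.62 = 5.6982 m

5.6982 m


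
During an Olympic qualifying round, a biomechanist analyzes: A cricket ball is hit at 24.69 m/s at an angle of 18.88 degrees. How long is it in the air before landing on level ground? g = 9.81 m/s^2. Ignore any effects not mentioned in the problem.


T = 2*v*sin(theta)/g
sin(theta) = sin(18.88 deg) = 0.3236
T = 2*24.69*0.3236 / 9.81
T = 15.9787 / 9.81 = 1.6288 s

1.6288 s


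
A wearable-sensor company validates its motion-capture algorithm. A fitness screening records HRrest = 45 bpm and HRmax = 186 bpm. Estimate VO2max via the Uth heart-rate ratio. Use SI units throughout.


VO2max = 15.3 * HRmax / HRrest
VO2max = 15.3 * 186 / 45
VO2max = 2845.8 / 45 = 63.24 mL/kg/min

63.24 mL/kg/min


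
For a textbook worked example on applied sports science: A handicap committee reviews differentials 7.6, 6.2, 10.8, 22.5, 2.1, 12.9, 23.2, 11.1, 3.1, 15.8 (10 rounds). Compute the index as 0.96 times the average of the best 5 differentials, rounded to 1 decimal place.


All differentials: 7.6, 6.2, 10.8, 22.5, 2.1, 12.9, 23.2, 11.1, 3.1, 15.8
Sorted: 2.1, 3.1, 6.2, 7.6, 10.8, 11.1, 12.9, 15.8, 22.5, 23.2
Best 5: 2.1, 3.1, 6.2, 7.6, 10.8
Average of best = 29.8 / 5 = 5.96
Raw index = 5.96 * 0.96 = 5.7216
Handicap index = round(5.7216, 1) = 5.7

5.7


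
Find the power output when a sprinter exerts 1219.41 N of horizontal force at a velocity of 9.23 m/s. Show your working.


P = F * v
P = 1219.41 * 9.23
P = 11255.1543 W

11255.1543 W


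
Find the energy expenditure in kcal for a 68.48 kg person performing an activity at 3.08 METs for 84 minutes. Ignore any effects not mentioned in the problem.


kcal = MET * mass * time_hr
Convert time: 84 min = 1.4 hr
kcal = 3.08 * 68.48 * 1.4
kcal = 295.2858 kcal

295.2858 kcal


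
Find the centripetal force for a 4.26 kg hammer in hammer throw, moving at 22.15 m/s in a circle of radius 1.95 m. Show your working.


Fc = m * v^2 / r
v^2 = 22.15^2 = 490.6225
Fc = 4.26 * 490.6225 / 1.95
Fc = 2090.0518 / 1.95 = 1071.8215 N

1071.8215 N


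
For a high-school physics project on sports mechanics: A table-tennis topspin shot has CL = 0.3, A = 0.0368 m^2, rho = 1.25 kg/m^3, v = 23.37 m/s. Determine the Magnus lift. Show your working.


FM = 0.5 * CL * rho * A * v^2
FM = 0.5 * 0.3 * 1.25 * 0.0368 * 23.37^2
v^2 = 546.1569
FM = 0.5 * 0.3 * 1.25 * 0.0368 * 546.1569 = 3.7685 N

3.7685 N


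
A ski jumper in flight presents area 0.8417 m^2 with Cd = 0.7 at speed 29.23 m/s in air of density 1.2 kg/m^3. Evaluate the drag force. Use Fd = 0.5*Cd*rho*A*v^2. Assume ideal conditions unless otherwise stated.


Fd = 0.5 * Cd * rho * A * v^2
Fd = 0.5 * 0.7 * 1.2 * 0.8417 * 29.23^2
v^2 = 854.3929
Fd = 0.5 * 0.7 * 1.2 * 0.8417 * 854.3929 = 302.0399 N

302.0399 N


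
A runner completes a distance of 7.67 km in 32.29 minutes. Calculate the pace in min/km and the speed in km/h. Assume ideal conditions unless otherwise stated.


Pace = time / distance = 32.29 min / 7.67 km = 4.2099 min/km
Speed = distance / time_in_hours = 7.67 / 0.5382 hr
Speed = 14.2521 km/h

4.2099 min/km, 14.2521 km/h


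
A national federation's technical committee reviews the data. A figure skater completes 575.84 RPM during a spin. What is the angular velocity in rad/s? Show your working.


omega = RPM * 2 * pi / 60
omega = 575.84 * 2 * 3.14159 / 60
omega = 3618.1094 / 60 = 60.3018 rad/s

60.3018 rad/s


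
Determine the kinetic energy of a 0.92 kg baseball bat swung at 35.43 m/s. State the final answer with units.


KE = 0.5 * m * v^2
KE = 0.5 * 0.92 * 35.43^2
KE = 0.5 * 0.92 * 1255.2849 = 577.4311 J

577.4311 J


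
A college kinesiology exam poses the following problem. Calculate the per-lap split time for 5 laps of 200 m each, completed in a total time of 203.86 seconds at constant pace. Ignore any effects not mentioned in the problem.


Split time = total_time / n_laps = 203.86 / 5
Split time = 40.772 s per lap

40.772 s


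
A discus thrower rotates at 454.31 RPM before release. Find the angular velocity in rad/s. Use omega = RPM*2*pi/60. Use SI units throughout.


omega = RPM * 2 * pi / 60
omega = 454.31 * 2 * 3.14159 / 60
omega = 2854.5139 / 60 = 47.5752 rad/s

47.5752 rad/s


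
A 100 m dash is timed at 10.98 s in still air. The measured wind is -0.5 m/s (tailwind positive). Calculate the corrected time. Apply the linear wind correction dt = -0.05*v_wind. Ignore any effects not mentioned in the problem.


dt = -0.05 * v_wind = -0.05 * -0.5 = 0.025 s
t_corrected = t_still + dt = 10.98 + (0.025)
t_corrected = 11.005 s

11.005 s


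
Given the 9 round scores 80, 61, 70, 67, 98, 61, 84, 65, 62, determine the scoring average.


Average = sum / n
Sum = 648
Average = 648 / 9 = 72

72


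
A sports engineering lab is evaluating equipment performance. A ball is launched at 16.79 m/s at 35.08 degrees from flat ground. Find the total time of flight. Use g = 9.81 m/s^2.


T = 2*v*sin(theta)/g
sin(theta) = sin(35.08 deg) = 0.5747
T = 2*16.79*0.5747 / 9.81
T = 19.2991 / 9.81 = 1.9673 s

1.9673 s


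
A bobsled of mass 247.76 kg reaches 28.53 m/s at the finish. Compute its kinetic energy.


KE = 0.5 * m * v^2
KE = 0.5 * 247.76 * 28.53^2
KE = 0.5 * 247.76 * 813.9609 = 100833.4763 J

100833.4763 J


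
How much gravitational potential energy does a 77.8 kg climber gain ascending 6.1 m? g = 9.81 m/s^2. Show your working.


PE = m * g * h
PE = 77.8 * 9.81 * 6.1
PE = 763.218 * 6.1 = 4655.6298 J

4655.6298 J


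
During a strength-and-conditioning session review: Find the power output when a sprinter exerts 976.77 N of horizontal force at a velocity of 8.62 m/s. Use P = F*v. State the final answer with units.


P = F * v
P = 976.77 * 8.62
P = 8419.7574 W

8419.7574 W


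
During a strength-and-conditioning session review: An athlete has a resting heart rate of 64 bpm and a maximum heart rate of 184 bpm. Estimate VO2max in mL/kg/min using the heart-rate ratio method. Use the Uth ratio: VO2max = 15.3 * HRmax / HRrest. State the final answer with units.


VO2max = 15.3 * HRmax / HRrest
VO2max = 15.3 * 184 / 64
VO2max = 2815.2 / 64 = 43.9875 mL/kg/min

43.9875 mL/kg/min


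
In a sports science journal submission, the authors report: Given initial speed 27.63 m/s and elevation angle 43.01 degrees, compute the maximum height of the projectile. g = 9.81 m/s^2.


H = (v*sin(theta))^2 / (2*g)
vy = v*sin(theta) = 27.63 * sin(43.01 deg) = 18.8471 m/s
H = vy^2 / (2*g) = 355.2147 / (2*9.81)
H = 355.2147 / 19.62 = 18.1047 m

18.1047 m


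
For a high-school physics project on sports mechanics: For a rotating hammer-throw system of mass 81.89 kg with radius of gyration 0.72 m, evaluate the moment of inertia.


I = m * k^2
I = 81.89 * 0.72^2
I = 81.89 * 0.5184 = 42.4518 kg*m^2

42.4518 kg*m^2


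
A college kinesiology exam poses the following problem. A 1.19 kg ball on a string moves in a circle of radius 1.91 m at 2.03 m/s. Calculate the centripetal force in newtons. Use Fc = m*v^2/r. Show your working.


Fc = m * v^2 / r
v^2 = 2.03^2 = 4.1209
Fc = 1.19 * 4.1209 / 1.91
Fc = 4.9039 / 1.91 = 2.5675 N

2.5675 N


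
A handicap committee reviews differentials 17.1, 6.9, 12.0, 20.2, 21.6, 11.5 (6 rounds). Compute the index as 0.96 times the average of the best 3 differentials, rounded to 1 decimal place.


All differentials: 17.1, 6.9, 12.0, 20.2, 21.6, 11.5
Sorted: 6.9, 11.5, 12.0, 17.1, 20.2, 21.6
Best 3: 6.9, 11.5, 12.0
Average of best = 30.4 / 3 = 10.1333
Raw index = 10.1333 * 0.96 = 9.728
Handicap index = round(9.728, 1) = 9.7

9.7


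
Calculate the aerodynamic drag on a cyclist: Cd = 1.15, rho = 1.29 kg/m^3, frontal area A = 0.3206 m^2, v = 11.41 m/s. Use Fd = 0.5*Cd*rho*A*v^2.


Fd = 0.5 * Cd * rho * A * v^2
Fd = 0.5 * 1.15 * 1.29 * 0.3206 * 11.41^2
v^2 = 130.1881
Fd = 0.5 * 1.15 * 1.29 * 0.3206 * 130.1881 = 30.9594 N

30.9594 N


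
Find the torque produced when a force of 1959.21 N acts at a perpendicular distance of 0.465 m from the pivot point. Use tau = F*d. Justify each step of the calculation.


tau = F * d
tau = 1959.21 * 0.465
tau = 911.0327 N*m

911.0327 N*m


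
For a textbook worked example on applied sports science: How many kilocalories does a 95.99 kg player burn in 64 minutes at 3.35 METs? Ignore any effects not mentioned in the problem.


kcal = MET * mass * time_hr
Convert time: 64 min = 1.0667 hr
kcal = 3.35 * 95.99 * 1.0667
kcal = 343.0043 kcal

343.0043 kcal


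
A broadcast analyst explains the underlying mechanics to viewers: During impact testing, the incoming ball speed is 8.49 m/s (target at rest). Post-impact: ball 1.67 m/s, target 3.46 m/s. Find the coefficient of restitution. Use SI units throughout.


e = (v2_after - v1_after) / (v1_before - v2_before)
Numerator = 3.46 - 1.67 = 1.79
Denominator = 8.49 - 0 = 8.49
e = 1.79 / 8.49 = 0.2108

0.2108


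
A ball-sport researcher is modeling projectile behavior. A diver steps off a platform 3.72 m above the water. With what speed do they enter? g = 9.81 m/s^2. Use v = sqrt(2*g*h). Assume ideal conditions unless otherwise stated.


v = sqrt(2 * g * h)
v = sqrt(2 * 9.81 * 3.72)
v = sqrt(72.9864) = 8.5432 m/s

8.5432 m/s


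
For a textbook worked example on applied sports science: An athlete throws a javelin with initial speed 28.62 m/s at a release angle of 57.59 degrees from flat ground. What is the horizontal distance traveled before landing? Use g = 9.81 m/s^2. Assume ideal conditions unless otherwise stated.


R = v^2 * sin(2*theta) / g
Convert angle to radians: theta = 57.59 deg = 1.0051 rad
sin(2*theta) = sin(2.0103) = 0.905
R = 28.62^2 * 0.905 / 9.81
R = 819.1044 * 0.905 / 9.81 = 75.5626 m

75.5626 m


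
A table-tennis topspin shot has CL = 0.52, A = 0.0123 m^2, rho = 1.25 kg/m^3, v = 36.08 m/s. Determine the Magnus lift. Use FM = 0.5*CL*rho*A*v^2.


FM = 0.5 * CL * rho * A * v^2
FM = 0.5 * 0.52 * 1.25 * 0.0123 * 36.08^2
v^2 = 1301.7664
FM = 0.5 * 0.52 * 1.25 * 0.0123 * 1301.7664 = 5.2038 N

5.2038 N


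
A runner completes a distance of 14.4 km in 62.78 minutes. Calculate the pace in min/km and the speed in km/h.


Pace = time / distance = 62.78 min / 14.4 km = 4.3597 min/km
Speed = distance / time_in_hours = 14.4 / 1.0463 hr
Speed = 13.7623 km/h

4.3597 min/km, 13.7623 km/h


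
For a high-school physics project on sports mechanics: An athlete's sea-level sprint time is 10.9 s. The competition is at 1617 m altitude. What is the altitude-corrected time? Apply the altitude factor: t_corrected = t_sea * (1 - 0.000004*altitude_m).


Correction factor = 1 - 0.000004 * 1617 = 0.993532
t_corrected = t_sea * factor = 10.9 * 0.993532
t_corrected = 10.8295 s

10.8295 s


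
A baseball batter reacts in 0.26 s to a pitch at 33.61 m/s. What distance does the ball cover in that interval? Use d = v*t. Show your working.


d = v * t
d = 33.61 * 0.26
d = 8.7386 m

8.7386 m


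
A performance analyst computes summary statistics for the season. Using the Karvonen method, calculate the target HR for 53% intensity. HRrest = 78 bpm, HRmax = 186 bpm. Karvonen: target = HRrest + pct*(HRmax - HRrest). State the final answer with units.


Target = HRrest + pct*(HRmax - HRrest)
Heart rate reserve = HRmax - HRrest = 186 - 78 = 108 bpm
Fraction = 53% = 0.53
Target = 78 + 0.53 * 108
Target = 78 + 57.24 = 135.24 bpm

135.24 bpm


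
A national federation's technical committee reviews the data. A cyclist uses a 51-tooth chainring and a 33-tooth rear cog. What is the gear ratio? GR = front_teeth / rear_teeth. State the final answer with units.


GR = front_teeth / rear_teeth
GR = 51 / 33
GR = 1.5455

1.5455


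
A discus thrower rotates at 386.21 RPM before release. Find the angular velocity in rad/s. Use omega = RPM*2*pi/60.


omega = RPM * 2 * pi / 60
omega = 386.21 * 2 * 3.14159 / 60
omega = 2426.629 / 60 = 40.4438 rad/s

40.4438 rad/s


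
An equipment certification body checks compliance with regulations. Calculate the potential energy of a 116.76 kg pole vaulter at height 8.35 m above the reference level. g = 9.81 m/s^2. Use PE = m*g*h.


PE = m * g * h
PE = 116.76 * 9.81 * 8.35
PE = 1145.4156 * 8.35 = 9564.2203 J

9564.2203 J


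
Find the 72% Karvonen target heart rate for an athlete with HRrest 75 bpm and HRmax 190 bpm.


Target = HRrest + pct*(HRmax - HRrest)
Heart rate reserve = HRmax - HRrest = 190 - 75 = 115 bpm
Fraction = 72% = 0.72
Target = 75 + 0.72 * 115
Target = 75 + 82.8 = 157.8 bpm

157.8 bpm


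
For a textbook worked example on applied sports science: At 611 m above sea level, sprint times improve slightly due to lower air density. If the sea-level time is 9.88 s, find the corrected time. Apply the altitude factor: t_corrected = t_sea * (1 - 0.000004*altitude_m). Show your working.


Correction factor = 1 - 0.000004 * 611 = 0.997556
t_corrected = t_sea * factor = 9.88 * 0.997556
t_corrected = 9.8559 s

9.8559 s


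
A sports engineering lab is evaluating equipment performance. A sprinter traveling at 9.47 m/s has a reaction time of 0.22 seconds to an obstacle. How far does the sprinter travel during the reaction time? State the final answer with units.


d = v * t
d = 9.47 * 0.22
d = 2.0834 m

2.0834 m


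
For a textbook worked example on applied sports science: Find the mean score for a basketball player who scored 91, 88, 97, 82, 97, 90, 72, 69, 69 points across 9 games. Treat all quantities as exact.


Average = sum / n
Sum = 755
Average = 755 / 9 = 83.8889

83.8889


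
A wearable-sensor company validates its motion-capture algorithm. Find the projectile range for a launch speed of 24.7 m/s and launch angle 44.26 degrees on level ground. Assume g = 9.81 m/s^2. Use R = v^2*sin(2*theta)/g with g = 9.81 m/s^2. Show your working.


R = v^2 * sin(2*theta) / g
Convert angle to radians: theta = 44.26 deg = 0.7725 rad
sin(2*theta) = sin(1.545) = 0.9997
R = 24.7^2 * 0.9997 / 9.81
R = 610.09 * 0.9997 / 9.81 = 62.1699 m

62.1699 m


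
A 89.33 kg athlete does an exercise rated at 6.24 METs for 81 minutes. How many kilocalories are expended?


kcal = MET * mass * time_hr
Convert time: 81 min = 1.35 hr
kcal = 6.24 * 89.33 * 1.35
kcal = 752.5159 kcal

752.5159 kcal


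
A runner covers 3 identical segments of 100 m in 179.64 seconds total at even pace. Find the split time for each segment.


Split time = total_time / n_laps = 179.64 / 3
Split time = 59.88 s per lap

59.88 s


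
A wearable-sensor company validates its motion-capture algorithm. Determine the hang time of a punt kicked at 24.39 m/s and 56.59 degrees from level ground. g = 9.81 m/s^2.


T = 2*v*sin(theta)/g
sin(theta) = sin(56.59 deg) = 0.8348
T = 2*24.39*0.8348 / 9.81
T = 40.7192 / 9.81 = 4.1508 s

4.1508 s


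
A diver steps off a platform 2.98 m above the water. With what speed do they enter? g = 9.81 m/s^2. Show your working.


v = sqrt(2 * g * h)
v = sqrt(2 * 9.81 * 2.98)
v = sqrt(58.4676) = 7.6464 m/s

7.6464 m/s


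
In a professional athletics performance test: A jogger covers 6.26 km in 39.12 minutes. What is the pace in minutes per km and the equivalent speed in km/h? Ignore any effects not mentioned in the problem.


Pace = time / distance = 39.12 min / 6.26 km = 6.2492 min/km
Speed = distance / time_in_hours = 6.26 / 0.652 hr
Speed = 9.6012 km/h

6.2492 min/km, 9.6012 km/h


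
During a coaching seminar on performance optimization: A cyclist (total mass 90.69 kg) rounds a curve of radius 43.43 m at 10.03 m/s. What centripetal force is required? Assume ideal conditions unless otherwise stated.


Fc = m * v^2 / r
v^2 = 10.03^2 = 100.6009
Fc = 90.69 * 100.6009 / 43.43
Fc = 9123.4956 / 43.43 = 210.0736 N

210.0736 N


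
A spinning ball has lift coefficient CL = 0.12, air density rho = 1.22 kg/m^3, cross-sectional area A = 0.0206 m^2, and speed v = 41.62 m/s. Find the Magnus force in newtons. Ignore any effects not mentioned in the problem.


FM = 0.5 * CL * rho * A * v^2
FM = 0.5 * 0.12 * 1.22 * 0.0206 * 41.62^2
v^2 = 1732.2244
FM = 0.5 * 0.12 * 1.22 * 0.0206 * 1732.2244 = 2.6121 N

2.6121 N


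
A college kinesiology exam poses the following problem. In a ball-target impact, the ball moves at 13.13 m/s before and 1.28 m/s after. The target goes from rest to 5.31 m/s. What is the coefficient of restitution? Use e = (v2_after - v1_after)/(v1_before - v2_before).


e = (v2_after - v1_after) / (v1_before - v2_before)
Numerator = 5.31 - 1.28 = 4.03
Denominator = 13.13 - 0 = 13.13
e = 4.03 / 13.13 = 0.3069

0.3069


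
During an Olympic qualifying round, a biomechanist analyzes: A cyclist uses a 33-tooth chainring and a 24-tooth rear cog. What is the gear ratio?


GR = front_teeth / rear_teeth
GR = 33 / 24
GR = 1.375

1.375


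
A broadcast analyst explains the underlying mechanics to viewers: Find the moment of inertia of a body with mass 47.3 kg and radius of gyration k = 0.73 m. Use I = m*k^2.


I = m * k^2
I = 47.3 * 0.73^2
I = 47.3 * 0.5329 = 25.2062 kg*m^2

25.2062 kg*m^2


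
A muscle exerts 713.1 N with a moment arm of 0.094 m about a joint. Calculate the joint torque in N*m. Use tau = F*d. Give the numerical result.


tau = F * d
tau = 713.1 * 0.094
tau = 67.0314 N*m

67.0314 N*m


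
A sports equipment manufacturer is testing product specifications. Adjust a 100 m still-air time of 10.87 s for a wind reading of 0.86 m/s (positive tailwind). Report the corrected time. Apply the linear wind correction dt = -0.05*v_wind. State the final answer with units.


dt = -0.05 * v_wind = -0.05 * 0.86 = -0.043 s
t_corrected = t_still + dt = 10.87 + (-0.043)
t_corrected = 10.827 s

10.827 s


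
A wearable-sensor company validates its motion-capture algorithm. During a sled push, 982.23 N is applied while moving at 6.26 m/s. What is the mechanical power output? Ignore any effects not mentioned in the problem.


P = F * v
P = 982.23 * 6.26
P = 6148.7598 W

6148.7598 W


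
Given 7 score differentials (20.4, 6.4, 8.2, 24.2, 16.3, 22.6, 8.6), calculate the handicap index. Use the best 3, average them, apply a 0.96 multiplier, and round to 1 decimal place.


All differentials: 20.4, 6.4, 8.2, 24.2, 16.3, 22.6, 8.6
Sorted: 6.4, 8.2, 8.6, 16.3, 20.4, 22.6, 24.2
Best 3: 6.4, 8.2, 8.6
Average of best = 23.2 / 3 = 7.7333
Raw index = 7.7333 * 0.96 = 7.424
Handicap index = round(7.424, 1) = 7.4

7.4


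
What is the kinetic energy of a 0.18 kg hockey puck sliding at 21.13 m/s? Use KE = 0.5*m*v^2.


KE = 0.5 * m * v^2
KE = 0.5 * 0.18 * 21.13^2
KE = 0.5 * 0.18 * 446.4769 = 40.1829 J

40.1829 J


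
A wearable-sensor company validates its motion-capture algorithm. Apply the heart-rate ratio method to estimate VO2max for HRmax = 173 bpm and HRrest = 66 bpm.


VO2max = 15.3 * HRmax / HRrest
VO2max = 15.3 * 173 / 66
VO2max = 2646.9 / 66 = 40.1045 mL/kg/min

40.1045 mL/kg/min


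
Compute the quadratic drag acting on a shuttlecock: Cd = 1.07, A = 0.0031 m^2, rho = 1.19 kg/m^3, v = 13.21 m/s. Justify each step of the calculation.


Fd = 0.5 * Cd * rho * A * v^2
Fd = 0.5 * 1.07 * 1.19 * 0.0031 * 13.21^2
v^2 = 174.5041
Fd = 0.5 * 1.07 * 1.19 * 0.0031 * 174.5041 = 0.3444 N

0.3444 N


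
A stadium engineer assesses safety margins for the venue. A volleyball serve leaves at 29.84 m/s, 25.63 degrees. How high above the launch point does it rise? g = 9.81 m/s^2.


H = (v*sin(theta))^2 / (2*g)
vy = v*sin(theta) = 29.84 * sin(25.63 deg) = 12.9075 m/s
H = vy^2 / (2*g) = 166.6043 / (2*9.81)
H = 166.6043 / 19.62 = 8.4916 m

8.4916 m


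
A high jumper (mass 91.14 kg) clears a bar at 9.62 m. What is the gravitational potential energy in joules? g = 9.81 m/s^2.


PE = m * g * h
PE = 91.14 * 9.81 * 9.62
PE = 894.0834 * 9.62 = 8601.0823 J

8601.0823 J


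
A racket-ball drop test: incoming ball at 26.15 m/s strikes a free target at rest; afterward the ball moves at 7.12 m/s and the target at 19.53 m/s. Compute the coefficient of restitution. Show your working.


e = (v2_after - v1_after) / (v1_before - v2_before)
Numerator = 19.53 - 7.12 = 12.41
Denominator = 26.15 - 0 = 26.15
e = 12.41 / 26.15 = 0.4746

0.4746


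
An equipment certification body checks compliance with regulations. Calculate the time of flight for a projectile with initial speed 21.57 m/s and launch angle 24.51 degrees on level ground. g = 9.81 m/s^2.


T = 2*v*sin(theta)/g
sin(theta) = sin(24.51 deg) = 0.4149
T = 2*21.57*0.4149 / 9.81
T = 17.8967 / 9.81 = 1.8243 s

1.8243 s


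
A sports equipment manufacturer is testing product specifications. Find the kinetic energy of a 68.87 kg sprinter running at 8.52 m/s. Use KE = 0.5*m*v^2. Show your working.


KE = 0.5 * m * v^2
KE = 0.5 * 68.87 * 8.52^2
KE = 0.5 * 68.87 * 72.5904 = 2499.6504 J

2499.6504 J


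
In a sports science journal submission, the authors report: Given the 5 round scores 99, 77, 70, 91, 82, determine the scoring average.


Average = sum / n
Sum = 419
Average = 419 / 5 = 83.8

83.8


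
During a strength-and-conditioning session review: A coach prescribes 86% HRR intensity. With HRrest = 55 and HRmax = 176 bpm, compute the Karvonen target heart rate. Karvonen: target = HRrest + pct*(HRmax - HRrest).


Target = HRrest + pct*(HRmax - HRrest)
Heart rate reserve = HRmax - HRrest = 176 - 55 = 121 bpm
Fraction = 86% = 0.86
Target = 55 + 0.86 * 121
Target = 55 + 104.06 = 159.06 bpm

159.06 bpm


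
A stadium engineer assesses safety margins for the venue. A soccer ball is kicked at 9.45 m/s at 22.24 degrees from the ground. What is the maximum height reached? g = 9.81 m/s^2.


H = (v*sin(theta))^2 / (2*g)
vy = v*sin(theta) = 9.45 * sin(22.24 deg) = 3.5767 m/s
H = vy^2 / (2*g) = 12.7928 / (2*9.81)
H = 12.7928 / 19.62 = 0.652 m

0.652 m


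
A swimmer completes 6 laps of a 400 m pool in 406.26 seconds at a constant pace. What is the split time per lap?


Split time = total_time / n_laps = 406.26 / 6
Split time = 67.71 s per lap

67.71 s


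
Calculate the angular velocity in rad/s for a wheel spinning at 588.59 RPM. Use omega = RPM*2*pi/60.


omega = RPM * 2 * pi / 60
omega = 588.59 * 2 * 3.14159 / 60
omega = 3698.22 / 60 = 61.637 rad/s

61.637 rad/s


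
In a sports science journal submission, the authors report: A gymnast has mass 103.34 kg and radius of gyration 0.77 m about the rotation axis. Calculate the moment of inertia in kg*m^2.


I = m * k^2
I = 103.34 * 0.77^2
I = 103.34 * 0.5929 = 61.2703 kg*m^2

61.2703 kg*m^2


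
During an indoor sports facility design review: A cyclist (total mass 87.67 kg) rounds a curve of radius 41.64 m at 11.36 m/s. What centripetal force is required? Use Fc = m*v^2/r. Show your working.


Fc = m * v^2 / r
v^2 = 11.36^2 = 129.0496
Fc = 87.67 * 129.0496 / 41.64
Fc = 11313.7784 / 41.64 = 271.7046 N

271.7046 N


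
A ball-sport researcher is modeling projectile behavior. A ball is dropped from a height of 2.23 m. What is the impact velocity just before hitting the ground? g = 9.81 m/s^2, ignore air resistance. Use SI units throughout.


v = sqrt(2 * g * h)
v = sqrt(2 * 9.81 * 2.23)
v = sqrt(43.7526) = 6.6146 m/s

6.6146 m/s


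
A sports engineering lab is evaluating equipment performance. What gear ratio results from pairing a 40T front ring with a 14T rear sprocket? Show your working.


GR = front_teeth / rear_teeth
GR = 40 / 14
GR = 2.8571

2.8571


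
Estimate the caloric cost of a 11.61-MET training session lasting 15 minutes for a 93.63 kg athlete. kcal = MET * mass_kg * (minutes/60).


kcal = MET * mass * time_hr
Convert time: 15 min = 0.25 hr
kcal = 11.61 * 93.63 * 0.25
kcal = 271.7611 kcal

271.7611 kcal


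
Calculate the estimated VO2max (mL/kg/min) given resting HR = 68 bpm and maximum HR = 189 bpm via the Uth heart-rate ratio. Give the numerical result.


VO2max = 15.3 * HRmax / HRrest
VO2max = 15.3 * 189 / 68
VO2max = 2891.7 / 68 = 42.525 mL/kg/min

42.525 mL/kg/min


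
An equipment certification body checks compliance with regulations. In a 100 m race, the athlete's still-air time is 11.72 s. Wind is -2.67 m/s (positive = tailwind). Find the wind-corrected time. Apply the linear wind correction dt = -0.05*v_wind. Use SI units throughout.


dt = -0.05 * v_wind = -0.05 * -2.67 = 0.1335 s
t_corrected = t_still + dt = 11.72 + (0.1335)
t_corrected = 11.8535 s

11.8535 s


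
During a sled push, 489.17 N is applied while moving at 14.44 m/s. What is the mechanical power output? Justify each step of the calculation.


P = F * v
P = 489.17 * 14.44
P = 7063.6148 W

7063.6148 W


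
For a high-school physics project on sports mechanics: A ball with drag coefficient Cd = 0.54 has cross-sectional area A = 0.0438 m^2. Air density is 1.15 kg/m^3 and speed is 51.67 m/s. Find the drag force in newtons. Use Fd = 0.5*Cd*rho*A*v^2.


Fd = 0.5 * Cd * rho * A * v^2
Fd = 0.5 * 0.54 * 1.15 * 0.0438 * 51.67^2
v^2 = 2669.7889
Fd = 0.5 * 0.54 * 1.15 * 0.0438 * 2669.7889 = 36.3089 N

36.3089 N


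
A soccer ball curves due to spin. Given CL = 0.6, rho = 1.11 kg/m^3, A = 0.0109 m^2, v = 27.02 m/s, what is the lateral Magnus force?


FM = 0.5 * CL * rho * A * v^2
FM = 0.5 * 0.6 * 1.11 * 0.0109 * 27.02^2
v^2 = 730.0804
FM = 0.5 * 0.6 * 1.11 * 0.0109 * 730.0804 = 2.65 N

2.65 N


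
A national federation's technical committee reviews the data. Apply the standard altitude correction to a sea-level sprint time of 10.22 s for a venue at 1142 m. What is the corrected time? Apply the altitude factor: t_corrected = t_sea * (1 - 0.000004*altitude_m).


Correction factor = 1 - 0.000004 * 1142 = 0.995432
t_corrected = t_sea * factor = 10.22 * 0.995432
t_corrected = 10.1733 s

10.1733 s


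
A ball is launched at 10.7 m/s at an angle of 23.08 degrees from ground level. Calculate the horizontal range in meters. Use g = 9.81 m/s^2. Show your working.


R = v^2 * sin(2*theta) / g
Convert angle to radians: theta = 23.08 deg = 0.4028 rad
sin(2*theta) = sin(0.8056) = 0.7213
R = 10.7^2 * 0.7213 / 9.81
R = 114.49 * 0.7213 / 9.81 = 8.4178 m

8.4178 m


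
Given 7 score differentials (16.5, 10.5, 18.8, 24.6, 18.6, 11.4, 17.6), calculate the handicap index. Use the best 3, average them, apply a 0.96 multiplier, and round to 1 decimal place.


All differentials: 16.5, 10.5, 18.8, 24.6, 18.6, 11.4, 17.6
Sorted: 10.5, 11.4, 16.5, 17.6, 18.6, 18.8, 24.6
Best 3: 10.5, 11.4, 16.5
Average of best = 38.4 / 3 = 12.8
Raw index = 12.8 * 0.96 = 12.288
Handicap index = round(12.288, 1) = 12.3

12.3


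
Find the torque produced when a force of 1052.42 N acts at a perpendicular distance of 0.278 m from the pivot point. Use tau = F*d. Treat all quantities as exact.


tau = F * d
tau = 1052.42 * 0.278
tau = 292.5728 N*m

292.5728 N*m


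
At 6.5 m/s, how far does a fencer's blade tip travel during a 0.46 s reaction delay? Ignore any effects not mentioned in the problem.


d = v * t
d = 6.5 * 0.46
d = 2.99 m

2.99 m


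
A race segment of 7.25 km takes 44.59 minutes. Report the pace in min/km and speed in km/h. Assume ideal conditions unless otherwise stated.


Pace = time / distance = 44.59 min / 7.25 km = 6.1503 min/km
Speed = distance / time_in_hours = 7.25 / 0.7432 hr
Speed = 9.7556 km/h

6.1503 min/km, 9.7556 km/h


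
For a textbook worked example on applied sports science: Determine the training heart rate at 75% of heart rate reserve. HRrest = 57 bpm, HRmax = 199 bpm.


Target = HRrest + pct*(HRmax - HRrest)
Heart rate reserve = HRmax - HRrest = 199 - 57 = 142 bpm
Fraction = 75% = 0.75
Target = 57 + 0.75 * 142
Target = 57 + 106.5 = 163.5 bpm

163.5 bpm


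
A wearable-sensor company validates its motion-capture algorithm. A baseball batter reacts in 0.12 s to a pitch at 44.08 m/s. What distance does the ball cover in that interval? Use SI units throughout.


d = v * t
d = 44.08 * 0.12
d = 5.2896 m

5.2896 m


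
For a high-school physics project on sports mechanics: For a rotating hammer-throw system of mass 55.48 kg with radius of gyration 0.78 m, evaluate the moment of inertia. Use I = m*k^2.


I = m * k^2
I = 55.48 * 0.78^2
I = 55.48 * 0.6084 = 33.754 kg*m^2

33.754 kg*m^2


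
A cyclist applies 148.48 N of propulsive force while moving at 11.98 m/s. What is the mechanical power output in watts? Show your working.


P = F * v
P = 148.48 * 11.98
P = 1778.7904 W

1778.7904 W


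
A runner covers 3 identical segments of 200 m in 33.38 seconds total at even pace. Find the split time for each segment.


Split time = total_time / n_laps = 33.38 / 3
Split time = 11.1267 s per lap

11.1267 s


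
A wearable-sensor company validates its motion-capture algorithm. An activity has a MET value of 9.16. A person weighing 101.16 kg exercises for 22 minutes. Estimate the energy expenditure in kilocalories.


kcal = MET * mass * time_hr
Convert time: 22 min = 0.3667 hr
kcal = 9.16 * 101.16 * 0.3667
kcal = 339.7627 kcal

339.7627 kcal


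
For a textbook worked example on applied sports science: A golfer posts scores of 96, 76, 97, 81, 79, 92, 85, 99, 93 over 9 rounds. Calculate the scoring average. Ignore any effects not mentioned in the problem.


Average = sum / n
Sum = 798
Average = 798 / 9 = 88.6667

88.6667


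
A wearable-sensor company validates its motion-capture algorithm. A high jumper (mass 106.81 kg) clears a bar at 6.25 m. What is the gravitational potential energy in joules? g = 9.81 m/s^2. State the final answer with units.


PE = m * g * h
PE = 106.81 * 9.81 * 6.25
PE = 1047.8061 * 6.25 = 6548.7881 J

6548.7881 J


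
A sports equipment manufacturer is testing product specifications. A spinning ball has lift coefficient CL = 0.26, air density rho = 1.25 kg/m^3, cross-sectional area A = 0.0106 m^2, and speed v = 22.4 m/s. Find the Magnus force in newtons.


FM = 0.5 * CL * rho * A * v^2
FM = 0.5 * 0.26 * 1.25 * 0.0106 * 22.4^2
v^2 = 501.76
FM = 0.5 * 0.26 * 1.25 * 0.0106 * 501.76 = 0.8643 N

0.8643 N


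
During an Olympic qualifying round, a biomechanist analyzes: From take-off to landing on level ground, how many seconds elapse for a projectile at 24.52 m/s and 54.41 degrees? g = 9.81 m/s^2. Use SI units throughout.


T = 2*v*sin(theta)/g
sin(theta) = sin(54.41 deg) = 0.8132
T = 2*24.52*0.8132 / 9.81
T = 39.8794 / 9.81 = 4.0652 s

4.0652 s


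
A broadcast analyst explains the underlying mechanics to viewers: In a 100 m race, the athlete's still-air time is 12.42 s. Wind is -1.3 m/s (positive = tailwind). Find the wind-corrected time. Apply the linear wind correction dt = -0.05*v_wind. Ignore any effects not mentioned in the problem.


dt = -0.05 * v_wind = -0.05 * -1.3 = 0.065 s
t_corrected = t_still + dt = 12.42 + (0.065)
t_corrected = 12.485 s

12.485 s


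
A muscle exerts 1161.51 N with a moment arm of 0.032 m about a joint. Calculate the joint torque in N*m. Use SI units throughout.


tau = F * d
tau = 1161.51 * 0.032
tau = 37.1683 N*m

37.1683 N*m


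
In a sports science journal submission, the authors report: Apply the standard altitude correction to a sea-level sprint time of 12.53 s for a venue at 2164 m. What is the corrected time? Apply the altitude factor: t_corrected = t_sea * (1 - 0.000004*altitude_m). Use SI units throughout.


Correction factor = 1 - 0.000004 * 2164 = 0.991344
t_corrected = t_sea * factor = 12.53 * 0.991344
t_corrected = 12.4215 s

12.4215 s
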